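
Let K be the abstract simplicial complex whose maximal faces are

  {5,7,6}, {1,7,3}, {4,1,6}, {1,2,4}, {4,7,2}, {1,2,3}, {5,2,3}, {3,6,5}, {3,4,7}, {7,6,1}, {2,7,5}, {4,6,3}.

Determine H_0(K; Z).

H_0 ≅ Z.

Take the total order 1 < 2 < 3 < 4 < 5 < 6 < 7 on the vertex set. Then K (dimension 2) consists of the simplices:

  0-simplices (7): [1], [2], [3], [4], [5], [6], [7]
  1-simplices (18): [1,2], [1,3], [1,4], [1,6], [1,7], [2,3], [2,4], [2,5], [2,7], [3,4], [3,5], [3,6], [3,7], [4,6], [4,7], [5,6], [5,7], [6,7]
  2-simplices (12): [1,2,3], [1,2,4], [1,3,7], [1,4,6], [1,6,7], [2,3,5], [2,4,7], [2,5,7], [3,4,6], [3,4,7], [3,5,6], [5,6,7]

giving chain groups C_0 ≅ Z^7, C_1 ≅ Z^18, C_2 ≅ Z^12.

∂_1: C_1 → C_0 is given by ∂[p,q] = [q] − [p].
The 7×18 boundary matrix has rank 6 and Smith normal form diag(1,1,1,1,1,1).

The boundary map ∂_2: C_2 → C_1 acts by ∂[p,q,r] = [q,r] − [p,r] + [p,q]. For instance
  ∂[1,2,4] = [2,4] − [1,4] + [1,2],
  ∂[1,3,7] = [3,7] − [1,7] + [1,3].
The resulting 18×12 matrix has rank 12, and its Smith normal form has invariant factors (1,1,1,1,1,1,1,1,1,1,1,2).

Computing H_k = (kernel of ∂_k) / (image of ∂_{k+1}):

  H_0: rank C_0 − rank ∂_1 = 7 − 6 = 1, and the invariant factors of ∂_1 are all 1, so H_0 ≅ Z.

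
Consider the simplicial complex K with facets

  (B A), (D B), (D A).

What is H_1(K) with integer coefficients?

H_1 ≅ Z.

Fix the vertex order A < B < D and write every simplex with vertices in increasing order. Then dim K = 1 and the simplices of K are:

  0-simplices (3): A, B, D
  1-simplices (3): AB, AD, BD

Hence C_0 ≅ Z^3, C_1 ≅ Z^3.

The boundary map ∂_1: C_1 → C_0 is given by ∂[p,q] = [q] − [p].
This gives a 3×3 integer matrix of rank 2; reducing to Smith normal form yields diagonal entries (1,1).

Now H_k = ker ∂_k / im ∂_{k+1}, so:

  H_1: rank ker ∂_1 − rank ∂_2 = (3 − 2) − 0 = 1, and there is no ∂_2, so H_1 ≅ Z.

(K is a triangulation of the circle S^1.)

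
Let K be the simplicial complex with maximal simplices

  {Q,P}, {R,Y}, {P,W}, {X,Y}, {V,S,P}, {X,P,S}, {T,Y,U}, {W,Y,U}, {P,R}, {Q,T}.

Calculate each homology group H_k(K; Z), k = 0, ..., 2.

H_0 = Z,  H_1 = Z^3,  H_2 = 0.

Take the total order P < Q < R < S < T < U < V < W < X < Y on the vertex set. Then K (dimension 2) consists of the simplices:

  0-simplices (10): P, Q, R, S, T, U, V, W, X, Y
  1-simplices (16): PQ, PR, PS, PV, PW, PX, QT, RY, SV, SX, TU, TY, UW, UY, WY, XY
  2-simplices (4): PSV, PSX, TUY, UWY

Hence C_0 ≅ Z^10, C_1 ≅ Z^16, C_2 ≅ Z^4.

Boundary ∂_1: C_1 → C_0 sends each edge [p,q] (with p < q) to q − p.
This gives a 10×16 integer matrix of rank 9; reducing to Smith normal form yields diagonal entries (1,1,1,1,1,1,1,1,1).

The boundary map ∂_2: C_2 → C_1 maps a triangle to the signed sum of its edges. For instance
  ∂PSX = SX − PX + PS,
  ∂UWY = WY − UY + UW.
As a 16×4 matrix over Z this has rank 4, with invariant factors (1,1,1,1).

Reading off H_k = ker ∂_k / im ∂_{k+1}:

  H_0: rank C_0 − rank ∂_1 = 10 − 9 = 1, and the invariant factors of ∂_1 are all 1, so H_0 = Z.
  H_1: rank ker ∂_1 − rank ∂_2 = (16 − 9) − 4 = 3, and the invariant factors of ∂_2 are all 1, so H_1 = Z^3.
  H_2: rank ker ∂_2 − rank ∂_3 = (4 − 4) − 0 = 0, and there is no ∂_3, so H_2 = 0.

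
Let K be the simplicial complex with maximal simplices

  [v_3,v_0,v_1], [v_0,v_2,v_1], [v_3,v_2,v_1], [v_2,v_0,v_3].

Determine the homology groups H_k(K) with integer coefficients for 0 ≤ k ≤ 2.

H_0 ≅ Z,  H_1 = 0,  H_2 ≅ Z.

Order the vertices as v_0 < v_1 < v_2 < v_3. Listing each simplex with vertices in this order, K has dimension 2 with simplices:

  0-simplices (4): [v_0], [v_1], [v_2], [v_3]
  1-simplices (6): [v_0,v_1], [v_0,v_2], [v_0,v_3], [v_1,v_2], [v_1,v_3], [v_2,v_3]
  2-simplices (4): [v_0,v_1,v_2], [v_0,v_1,v_3], [v_0,v_2,v_3], [v_1,v_2,v_3]

giving chain groups C_0 ≅ Z^4, C_1 ≅ Z^6, C_2 ≅ Z^4.

The boundary map ∂_1: C_1 → C_0 sends each edge [p,q] (with p < q) to q − p.
The resulting 4×6 matrix has rank 3, and its Smith normal form has invariant factors (1,1,1).

The boundary map ∂_2: C_2 → C_1 sends each 2-simplex [p,q,r] to [q,r] − [p,r] + [p,q]. For instance
  ∂[v_1,v_2,v_3] = [v_2,v_3] − [v_1,v_3] + [v_1,v_2],
  ∂[v_0,v_2,v_3] = [v_2,v_3] − [v_0,v_3] + [v_0,v_2].
This gives a 6×4 integer matrix of rank 3; reducing to Smith normal form yields diagonal entries (1,1,1).

Computing H_k = (kernel of ∂_k) / (image of ∂_{k+1}):

  H_0: rank C_0 − rank ∂_1 = 4 − 3 = 1, and the invariant factors of ∂_1 are all 1, so H_0 = Z.
  H_1: rank ker ∂_1 − rank ∂_2 = (6 − 3) − 3 = 0, and the invariant factors of ∂_2 are all 1, so H_1 = 0.
  H_2: rank ker ∂_2 − rank ∂_3 = (4 − 3) − 0 = 1, and there is no ∂_3, so H_2 = Z.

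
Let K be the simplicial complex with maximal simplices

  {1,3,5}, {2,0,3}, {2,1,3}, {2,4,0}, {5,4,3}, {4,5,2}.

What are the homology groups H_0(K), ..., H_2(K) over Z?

H_0 ≅ Z,  H_1 ≅ Z,  H_2 = 0.

Order the vertices as 0 < 1 < 2 < 3 < 4 < 5. Listing each simplex with vertices in this order, K has dimension 2 with simplices:

  0-simplices (6): [0], [1], [2], [3], [4], [5]
  1-simplices (12): [0,2], [0,3], [0,4], [1,2], [1,3], [1,5], [2,3], [2,4], [2,5], [3,4], [3,5], [4,5]
  2-simplices (6): [0,2,3], [0,2,4], [1,2,3], [1,3,5], [2,4,5], [3,4,5]

so the chain groups are C_0 ≅ Z^6, C_1 ≅ Z^12, C_2 ≅ Z^6.

∂_1: C_1 → C_0 is given by ∂[p,q] = [q] − [p]. For instance
  ∂[0,2] = [2] − [0].
The 6×12 boundary matrix has rank 5 and Smith normal form diag(1,1,1,1,1).

∂_2: C_2 → C_1 acts by ∂[p,q,r] = [q,r] − [p,r] + [p,q]. For instance
  ∂[0,2,3] = [2,3] − [0,3] + [0,2],
  ∂[0,2,4] = [2,4] − [0,4] + [0,2].
The resulting 12×6 matrix has rank 6, and its Smith normal form has invariant factors (1,1,1,1,1,1).

Now H_k = ker ∂_k / im ∂_{k+1}, so:

  H_0: rank C_0 − rank ∂_1 = 6 − 5 = 1, and the invariant factors of ∂_1 are all 1, so H_0 = Z.
  H_1: rank ker ∂_1 − rank ∂_2 = (12 − 5) − 6 = 1, and the invariant factors of ∂_2 are all 1, so H_1 = Z.
  H_2: rank ker ∂_2 − rank ∂_3 = (6 − 6) − 0 = 0, and there is no ∂_3, so H_2 = 0.

As a check, the Euler characteristic is 6 − 12 + 6 = 0, which agrees with 1 − 1 + 0 = 0.
(K is a triangulation of the cylinder S^1 x I.)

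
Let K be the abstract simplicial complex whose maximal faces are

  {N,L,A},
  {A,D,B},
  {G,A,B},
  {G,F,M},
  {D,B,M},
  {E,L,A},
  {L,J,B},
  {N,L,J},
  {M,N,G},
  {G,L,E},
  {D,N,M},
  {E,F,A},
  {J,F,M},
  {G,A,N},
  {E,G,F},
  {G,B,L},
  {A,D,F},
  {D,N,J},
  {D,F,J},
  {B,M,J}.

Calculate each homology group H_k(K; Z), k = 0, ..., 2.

H_0 = Z,  H_1 = Z ⊕ Z/2,  H_2 = 0.

Fix the vertex order A < B < D < E < F < G < J < L < M < N and write every simplex with vertices in increasing order. Then dim K = 2 and the simplices of K are:

  0-simplices (10): A, B, D, E, F, G, J, L, M, N
  1-simplices (30): AB, AD, AE, AF, AG, AL, AN, BD, BG, BJ, BL, BM, DF, DJ, DM, DN, EF, EG, EL, FG, FJ, FM, GL, GM, GN, JL, JM, JN, LN, MN
  2-simplices (20): ABD, ABG, ADF, AEF, AEL, AGN, ALN, BDM, BGL, BJL, BJM, DFJ, DJN, DMN, EFG, EGL, FGM, FJM, GMN, JLN

so the chain groups are C_0 ≅ Z^10, C_1 ≅ Z^30, C_2 ≅ Z^20.

Boundary ∂_1: C_1 → C_0 sends each edge [p,q] (with p < q) to q − p. For instance
  ∂EF = F − E.
This gives a 10×30 integer matrix of rank 9; reducing to Smith normal form yields diagonal entries (1,1,1,1,1,1,1,1,1).

The boundary map ∂_2: C_2 → C_1 maps a triangle to the signed sum of its edges. For instance
  ∂DJN = JN − DN + DJ,
  ∂AEF = EF − AF + AE.
As a 30×20 matrix over Z this has rank 20, with invariant factors (1,1,1,1,1,1,1,1,1,1,1,1,1,1,1,1,1,1,1,2).

Reading off H_k = ker ∂_k / im ∂_{k+1}:

  H_0: rank C_0 − rank ∂_1 = 10 − 9 = 1, and the invariant factors of ∂_1 are all 1, so H_0 ≅ Z.
  H_1: rank ker ∂_1 − rank ∂_2 = (30 − 9) − 20 = 1, and ∂_2 has invariant factor 2 > 1, so H_1 ≅ Z ⊕ Z/2.
  H_2: rank ker ∂_2 − rank ∂_3 = (20 − 20) − 0 = 0, and there is no ∂_3, so H_2 ≅ 0.

As a check, the Euler characteristic is 10 − 30 + 20 = 0, which agrees with 1 − 1 + 0 = 0.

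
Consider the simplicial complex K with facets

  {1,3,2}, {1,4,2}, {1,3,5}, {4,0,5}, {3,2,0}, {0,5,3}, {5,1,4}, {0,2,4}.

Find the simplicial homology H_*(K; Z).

Take the total order 0 < 1 < 2 < 3 < 4 < 5 on the vertex set. Then K (dimension 2) consists of the simplices:

  0-simplices (6): [0], [1], [2], [3], [4], [5]
  1-simplices (12): [0,2], [0,3], [0,4], [0,5], [1,2], [1,3], [1,4], [1,5], [2,3], [2,4], [3,5], [4,5]
  2-simplices (8): [0,2,3], [0,2,4], [0,3,5], [0,4,5], [1,2,3], [1,2,4], [1,3,5], [1,4,5]

so the chain groups are C_0 ≅ Z^6, C_1 ≅ Z^12, C_2 ≅ Z^8.

The boundary map ∂_1: C_1 → C_0 is given by ∂[p,q] = [q] − [p]. For instance
  ∂[0,5] = [5] − [0].
The 6×12 boundary matrix has rank 5 and Smith normal form diag(1,1,1,1,1).

Boundary ∂_2: C_2 → C_1 maps a triangle to the signed sum of its edges. For instance
  ∂[1,4,5] = [4,5] − [1,5] + [1,4],
  ∂[1,3,5] = [3,5] − [1,5] + [1,3].
As a 12×8 matrix over Z this has rank 7, with invariant factors (1,1,1,1,1,1,1).

Now H_k = ker ∂_k / im ∂_{k+1}, so:

  H_0: rank C_0 − rank ∂_1 = 6 − 5 = 1, and the invariant factors of ∂_1 are all 1, so H_0 ≅ Z.
  H_1: rank ker ∂_1 − rank ∂_2 = (12 − 5) − 7 = 0, and the invariant factors of ∂_2 are all 1, so H_1 ≅ 0.
  H_2: rank ker ∂_2 − rank ∂_3 = (8 − 7) − 0 = 1, and there is no ∂_3, so H_2 ≅ Z.

As a check, the Euler characteristic is 6 − 12 + 8 = 2, which agrees with 1 − 0 + 1 = 2.
(K is a triangulation of the 2-sphere S^2.)

H_0 = Z,  H_1 = 0,  H_2 = Z.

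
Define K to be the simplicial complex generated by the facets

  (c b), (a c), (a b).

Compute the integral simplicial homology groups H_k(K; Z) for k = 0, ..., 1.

H_0 = Z,  H_1 = Z.

Fix the vertex order a < b < c and write every simplex with vertices in increasing order. Then dim K = 1 and the simplices of K are:

  0-simplices (3): a, b, c
  1-simplices (3): ab, ac, bc

giving chain groups C_0 ≅ Z^3, C_1 ≅ Z^3.

∂_1: C_1 → C_0 sends each edge [p,q] (with p < q) to q − p.
This gives a 3×3 integer matrix of rank 2; reducing to Smith normal form yields diagonal entries (1,1).

From H_k ≅ ker(∂_k) / im(∂_{k+1}) we obtain:

  H_0: rank C_0 − rank ∂_1 = 3 − 2 = 1, and the invariant factors of ∂_1 are all 1, so H_0 ≅ Z.
  H_1: rank ker ∂_1 − rank ∂_2 = (3 − 2) − 0 = 1, and there is no ∂_2, so H_1 ≅ Z.

(K is a triangulation of the circle S^1.)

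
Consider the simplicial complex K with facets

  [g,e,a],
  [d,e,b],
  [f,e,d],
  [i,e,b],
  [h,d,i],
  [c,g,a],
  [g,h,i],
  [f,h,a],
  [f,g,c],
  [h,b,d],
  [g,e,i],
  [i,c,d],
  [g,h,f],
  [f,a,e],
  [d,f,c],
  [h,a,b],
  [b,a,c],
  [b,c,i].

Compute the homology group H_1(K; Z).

Take the total order a < b < c < d < e < f < g < h < i on the vertex set. Then K (dimension 2) consists of the simplices:

  0-simplices (9): a, b, c, d, e, f, g, h, i
  1-simplices (27): ab, ac, ae, af, ag, ah, bc, bd, be, bh, bi, cd, cf, cg, ci, de, df, dh, di, ef, eg, ei, fg, fh, gh, gi, hi
  2-simplices (18): abc, abh, acg, aef, aeg, afh, bci, bde, bdh, bei, cdf, cdi, cfg, def, dhi, egi, fgh, ghi

giving chain groups C_0 ≅ Z^9, C_1 ≅ Z^27, C_2 ≅ Z^18.

Boundary ∂_1: C_1 → C_0 maps an edge to its endpoints' difference, ∂[p,q] = q − p.
The resulting 9×27 matrix has rank 8, and its Smith normal form has invariant factors (1,1,1,1,1,1,1,1).

The boundary map ∂_2: C_2 → C_1 sends each 2-simplex [p,q,r] to [q,r] − [p,r] + [p,q]. For instance
  ∂def = ef − df + de,
  ∂ghi = hi − gi + gh.
As a 27×18 matrix over Z this has rank 18, with invariant factors (1,1,1,1,1,1,1,1,1,1,1,1,1,1,1,1,1,2).

Reading off H_k = ker ∂_k / im ∂_{k+1}:

  H_1: rank ker ∂_1 − rank ∂_2 = (27 − 8) − 18 = 1, and ∂_2 has invariant factor 2 > 1, so H_1 ≅ Z ⊕ Z/2Z.

H_1 = Z ⊕ Z/2Z.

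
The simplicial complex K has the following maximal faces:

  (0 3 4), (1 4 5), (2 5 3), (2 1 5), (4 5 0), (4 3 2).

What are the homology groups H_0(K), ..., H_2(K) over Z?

H_0 = Z,  H_1 = Z,  H_2 = 0.

We work with the vertex ordering 0 < 1 < 2 < 3 < 4 < 5. The simplices of K, each written with vertices in increasing order, are:

  0-simplices (6): [0], [1], [2], [3], [4], [5]
  1-simplices (12): [0,3], [0,4], [0,5], [1,2], [1,4], [1,5], [2,3], [2,4], [2,5], [3,4], [3,5], [4,5]
  2-simplices (6): [0,3,4], [0,4,5], [1,2,5], [1,4,5], [2,3,4], [2,3,5]

giving chain groups C_0 ≅ Z^6, C_1 ≅ Z^12, C_2 ≅ Z^6.

∂_1: C_1 → C_0 sends each edge [p,q] (with p < q) to q − p.
This gives a 6×12 integer matrix of rank 5; reducing to Smith normal form yields diagonal entries (1,1,1,1,1).

The boundary map ∂_2: C_2 → C_1 maps a triangle to the signed sum of its edges. For instance
  ∂[1,2,5] = [2,5] − [1,5] + [1,2],
  ∂[0,3,4] = [3,4] − [0,4] + [0,3].
The 12×6 boundary matrix has rank 6 and Smith normal form diag(1,1,1,1,1,1).

Now H_k = ker ∂_k / im ∂_{k+1}, so:

  H_0: rank C_0 − rank ∂_1 = 6 − 5 = 1, and the invariant factors of ∂_1 are all 1, so H_0 ≅ Z.
  H_1: rank ker ∂_1 − rank ∂_2 = (12 − 5) − 6 = 1, and the invariant factors of ∂_2 are all 1, so H_1 ≅ Z.
  H_2: rank ker ∂_2 − rank ∂_3 = (6 − 6) − 0 = 0, and there is no ∂_3, so H_2 ≅ 0.

As a check, the Euler characteristic is 6 − 12 + 6 = 0, which agrees with 1 − 1 + 0 = 0.
(K is a triangulation of the cylinder S^1 x I.)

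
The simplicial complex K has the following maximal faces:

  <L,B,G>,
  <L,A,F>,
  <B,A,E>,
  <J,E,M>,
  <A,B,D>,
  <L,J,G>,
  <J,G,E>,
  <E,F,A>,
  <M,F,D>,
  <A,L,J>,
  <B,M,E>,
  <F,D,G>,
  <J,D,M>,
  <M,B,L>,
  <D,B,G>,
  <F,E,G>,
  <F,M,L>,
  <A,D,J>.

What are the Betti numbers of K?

K has 9 vertices, 27 edges, 18 triangles.
rank ∂_0 = 0, rank ∂_1 = 8 ⇒ b_0 = 9 − 0 − 8 = 1; all invariant factors of ∂_1 are 1 so no torsion. So H_0 = Z.
rank ∂_1 = 8, rank ∂_2 = 17 ⇒ b_1 = 27 − 8 − 17 = 2; all invariant factors of ∂_2 are 1 so no torsion. So H_1 = Z^2.
rank ∂_2 = 17, rank ∂_3 = 0 ⇒ b_2 = 18 − 17 − 0 = 1. So H_2 = Z.

b_0 = 1, b_1 = 2, b_2 = 1.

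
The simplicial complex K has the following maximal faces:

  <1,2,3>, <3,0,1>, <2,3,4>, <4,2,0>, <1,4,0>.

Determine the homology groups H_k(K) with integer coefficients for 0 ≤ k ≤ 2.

Order the vertices as 0 < 1 < 2 < 3 < 4. Listing each simplex with vertices in this order, K has dimension 2 with simplices:

  0-simplices (5): [0], [1], [2], [3], [4]
  1-simplices (10): [0,1], [0,2], [0,3], [0,4], [1,2], [1,3], [1,4], [2,3], [2,4], [3,4]
  2-simplices (5): [0,1,3], [0,1,4], [0,2,4], [1,2,3], [2,3,4]

giving chain groups C_0 ≅ Z^5, C_1 ≅ Z^10, C_2 ≅ Z^5.

The boundary map ∂_1: C_1 → C_0 maps an edge to its endpoints' difference, ∂[p,q] = q − p.
The resulting 5×10 matrix has rank 4, and its Smith normal form has invariant factors (1,1,1,1).

∂_2: C_2 → C_1 maps a triangle to the signed sum of its edges. For instance
  ∂[0,1,4] = [1,4] − [0,4] + [0,1],
  ∂[1,2,3] = [2,3] − [1,3] + [1,2].
The resulting 10×5 matrix has rank 5, and its Smith normal form has invariant factors (1,1,1,1,1).

From H_k ≅ ker(∂_k) / im(∂_{k+1}) we obtain:

  H_0: rank C_0 − rank ∂_1 = 5 − 4 = 1, and the invariant factors of ∂_1 are all 1, so H_0 = Z.
  H_1: rank ker ∂_1 − rank ∂_2 = (10 − 4) − 5 = 1, and the invariant factors of ∂_2 are all 1, so H_1 = Z.
  H_2: rank ker ∂_2 − rank ∂_3 = (5 − 5) − 0 = 0, and there is no ∂_3, so H_2 = 0.

(K is a triangulation of the Möbius band.)

H_0 ≅ Z,  H_1 ≅ Z,  H_2 = 0.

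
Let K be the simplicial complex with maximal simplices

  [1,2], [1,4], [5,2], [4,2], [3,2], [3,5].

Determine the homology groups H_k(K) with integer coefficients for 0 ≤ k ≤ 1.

Fix the vertex order 1 < 2 < 3 < 4 < 5 and write every simplex with vertices in increasing order. Then dim K = 1 and the simplices of K are:

  0-simplices (5): [1], [2], [3], [4], [5]
  1-simplices (6): [1,2], [1,4], [2,3], [2,4], [2,5], [3,5]

so the chain groups are C_0 ≅ Z^5, C_1 ≅ Z^6.

Boundary ∂_1: C_1 → C_0 is given by ∂[p,q] = [q] − [p].
The 5×6 boundary matrix has rank 4 and Smith normal form diag(1,1,1,1).

Computing H_k = (kernel of ∂_k) / (image of ∂_{k+1}):

  H_0: rank C_0 − rank ∂_1 = 5 − 4 = 1, and the invariant factors of ∂_1 are all 1, so H_0 = Z.
  H_1: rank ker ∂_1 − rank ∂_2 = (6 − 4) − 0 = 2, and there is no ∂_2, so H_1 = Z^2.

As a check, the Euler characteristic is 5 − 6 = -1, which agrees with 1 − 2 = -1.

H_0 = Z,  H_1 = Z^2.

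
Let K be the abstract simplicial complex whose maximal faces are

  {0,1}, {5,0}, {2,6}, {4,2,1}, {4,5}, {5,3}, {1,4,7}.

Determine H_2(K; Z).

Take the total order 0 < 1 < 2 < 3 < 4 < 5 < 6 < 7 on the vertex set. Then K (dimension 2) consists of the simplices:

  0-simplices (8): [0], [1], [2], [3], [4], [5], [6], [7]
  1-simplices (10): [0,1], [0,5], [1,2], [1,4], [1,7], [2,4], [2,6], [3,5], [4,5], [4,7]
  2-simplices (2): [1,2,4], [1,4,7]

so the chain groups are C_0 ≅ Z^8, C_1 ≅ Z^10, C_2 ≅ Z^2.

∂_1: C_1 → C_0 sends each edge [p,q] (with p < q) to q − p.
This gives a 8×10 integer matrix of rank 7; reducing to Smith normal form yields diagonal entries (1,1,1,1,1,1,1).

∂_2: C_2 → C_1 sends each 2-simplex [p,q,r] to [q,r] − [p,r] + [p,q]. For instance
  ∂[1,2,4] = [2,4] − [1,4] + [1,2],
  ∂[1,4,7] = [4,7] − [1,7] + [1,4].
As a 10×2 matrix over Z this has rank 2, with invariant factors (1,1).

Reading off H_k = ker ∂_k / im ∂_{k+1}:

  H_2: rank ker ∂_2 − rank ∂_3 = (2 − 2) − 0 = 0, and there is no ∂_3, so H_2 ≅ 0.

H_2 ≅ 0.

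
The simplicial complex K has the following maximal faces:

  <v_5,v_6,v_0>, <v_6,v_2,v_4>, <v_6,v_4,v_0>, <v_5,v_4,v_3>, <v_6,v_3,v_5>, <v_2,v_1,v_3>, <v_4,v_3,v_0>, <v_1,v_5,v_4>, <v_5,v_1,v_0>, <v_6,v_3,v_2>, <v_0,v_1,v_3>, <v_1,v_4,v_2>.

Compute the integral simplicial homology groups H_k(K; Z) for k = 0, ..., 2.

H_0 = Z,  H_1 = Z_2,  H_2 = 0.

Fix the vertex order v_0 < v_1 < v_2 < v_3 < v_4 < v_5 < v_6 and write every simplex with vertices in increasing order. Then dim K = 2 and the simplices of K are:

  0-simplices (7): [v_0], [v_1], [v_2], [v_3], [v_4], [v_5], [v_6]
  1-simplices (18): (18 of them)
  2-simplices (12): (12 of them)

giving chain groups C_0 ≅ Z^7, C_1 ≅ Z^18, C_2 ≅ Z^12.

∂_1: C_1 → C_0 is given by ∂[p,q] = [q] − [p].
The 7×18 boundary matrix has rank 6 and Smith normal form diag(1,1,1,1,1,1).

Boundary ∂_2: C_2 → C_1 sends each 2-simplex [p,q,r] to [q,r] − [p,r] + [p,q]. For instance
  ∂[v_3,v_5,v_6] = [v_5,v_6] − [v_3,v_6] + [v_3,v_5],
  ∂[v_0,v_1,v_5] = [v_1,v_5] − [v_0,v_5] + [v_0,v_1].
This gives a 18×12 integer matrix of rank 12; reducing to Smith normal form yields diagonal entries (1,1,1,1,1,1,1,1,1,1,1,2).

From H_k ≅ ker(∂_k) / im(∂_{k+1}) we obtain:

  H_0: rank C_0 − rank ∂_1 = 7 − 6 = 1, and the invariant factors of ∂_1 are all 1, so H_0 ≅ Z.
  H_1: rank ker ∂_1 − rank ∂_2 = (18 − 6) − 12 = 0, and ∂_2 has invariant factor 2 > 1, so H_1 ≅ Z_2.
  H_2: rank ker ∂_2 − rank ∂_3 = (12 − 12) − 0 = 0, and there is no ∂_3, so H_2 ≅ 0.

As a check, the Euler characteristic is 7 − 18 + 12 = 1, which agrees with 1 − 0 + 0 = 1.
(K is a triangulation of the real projective plane RP^2.)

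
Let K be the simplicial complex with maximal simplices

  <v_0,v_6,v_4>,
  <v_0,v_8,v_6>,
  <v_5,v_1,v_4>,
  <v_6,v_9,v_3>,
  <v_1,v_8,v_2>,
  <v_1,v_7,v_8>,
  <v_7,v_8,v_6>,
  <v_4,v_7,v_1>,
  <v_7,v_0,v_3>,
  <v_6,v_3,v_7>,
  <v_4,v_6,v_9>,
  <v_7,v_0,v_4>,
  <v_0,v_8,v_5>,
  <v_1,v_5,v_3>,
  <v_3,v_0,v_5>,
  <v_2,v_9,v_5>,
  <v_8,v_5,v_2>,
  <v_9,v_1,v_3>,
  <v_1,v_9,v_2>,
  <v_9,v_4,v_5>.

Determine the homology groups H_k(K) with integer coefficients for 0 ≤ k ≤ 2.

K has 10 vertices, 30 edges, 20 triangles.
rank ∂_0 = 0, rank ∂_1 = 9 ⇒ b_0 = 10 − 0 − 9 = 1; all invariant factors of ∂_1 are 1 so no torsion. So H_0 = Z.
rank ∂_1 = 9, rank ∂_2 = 20 ⇒ b_1 = 30 − 9 − 20 = 1; ∂_2 has invariant factor(s) [2] giving torsion. So H_1 = Z ⊕ Z/2Z.
rank ∂_2 = 20, rank ∂_3 = 0 ⇒ b_2 = 20 − 20 − 0 = 0. So H_2 = 0.

H_0 ≅ Z,  H_1 ≅ Z ⊕ Z/2Z,  H_2 = 0.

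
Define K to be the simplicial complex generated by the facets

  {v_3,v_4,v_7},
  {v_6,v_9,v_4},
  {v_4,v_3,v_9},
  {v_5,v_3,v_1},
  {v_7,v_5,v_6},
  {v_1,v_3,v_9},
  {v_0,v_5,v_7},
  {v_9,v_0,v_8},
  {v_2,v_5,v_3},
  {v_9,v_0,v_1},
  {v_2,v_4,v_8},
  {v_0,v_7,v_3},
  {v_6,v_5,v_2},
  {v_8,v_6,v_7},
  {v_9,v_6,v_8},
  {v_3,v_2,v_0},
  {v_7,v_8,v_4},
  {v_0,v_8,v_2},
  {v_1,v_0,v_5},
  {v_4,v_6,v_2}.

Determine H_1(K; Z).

H_1 = Z × Z/2.

K has 10 vertices, 30 edges, 20 triangles.
rank ∂_1 = 9, rank ∂_2 = 20 ⇒ b_1 = 30 − 9 − 20 = 1; ∂_2 has invariant factor(s) [2] giving torsion. So H_1 = Z × Z/2.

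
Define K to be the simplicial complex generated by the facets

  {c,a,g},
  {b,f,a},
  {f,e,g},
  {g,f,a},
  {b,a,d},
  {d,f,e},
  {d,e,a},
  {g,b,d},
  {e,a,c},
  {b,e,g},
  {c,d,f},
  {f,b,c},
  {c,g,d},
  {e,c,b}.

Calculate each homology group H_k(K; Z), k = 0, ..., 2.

We work with the vertex ordering a < b < c < d < e < f < g. The simplices of K, each written with vertices in increasing order, are:

  0-simplices (7): a, b, c, d, e, f, g
  1-simplices (21): ab, ac, ad, ae, af, ag, bc, bd, be, bf, bg, cd, ce, cf, cg, de, df, dg, ef, eg, fg
  2-simplices (14): abd, abf, ace, acg, ade, afg, bce, bcf, bdg, beg, cdf, cdg, def, efg

giving chain groups C_0 ≅ Z^7, C_1 ≅ Z^21, C_2 ≅ Z^14.

∂_1: C_1 → C_0 is given by ∂[p,q] = [q] − [p]. For instance
  ∂de = e − d.
The 7×21 boundary matrix has rank 6 and Smith normal form diag(1,1,1,1,1,1).

The boundary map ∂_2: C_2 → C_1 sends each 2-simplex [p,q,r] to [q,r] − [p,r] + [p,q]. For instance
  ∂efg = fg − eg + ef,
  ∂def = ef − df + de.
The resulting 21×14 matrix has rank 13, and its Smith normal form has invariant factors (1,1,1,1,1,1,1,1,1,1,1,1,1).

From H_k ≅ ker(∂_k) / im(∂_{k+1}) we obtain:

  H_0: rank C_0 − rank ∂_1 = 7 − 6 = 1, and the invariant factors of ∂_1 are all 1, so H_0 ≅ Z.
  H_1: rank ker ∂_1 − rank ∂_2 = (21 − 6) − 13 = 2, and the invariant factors of ∂_2 are all 1, so H_1 ≅ Z^2.
  H_2: rank ker ∂_2 − rank ∂_3 = (14 − 13) − 0 = 1, and there is no ∂_3, so H_2 ≅ Z.

As a check, the Euler characteristic is 7 − 21 + 14 = 0, which agrees with 1 − 2 + 1 = 0.

H_0 ≅ Z,  H_1 ≅ Z^2,  H_2 ≅ Z.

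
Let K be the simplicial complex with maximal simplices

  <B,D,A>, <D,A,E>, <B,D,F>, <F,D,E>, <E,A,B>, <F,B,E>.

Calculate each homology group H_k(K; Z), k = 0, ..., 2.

Fix the vertex order A < B < D < E < F and write every simplex with vertices in increasing order. Then dim K = 2 and the simplices of K are:

  0-simplices (5): A, B, D, E, F
  1-simplices (9): AB, AD, AE, BD, BE, BF, DE, DF, EF
  2-simplices (6): ABD, ABE, ADE, BDF, BEF, DEF

so the chain groups are C_0 ≅ Z^5, C_1 ≅ Z^9, C_2 ≅ Z^6.

∂_1: C_1 → C_0 is given by ∂[p,q] = [q] − [p].
This gives a 5×9 integer matrix of rank 4; reducing to Smith normal form yields diagonal entries (1,1,1,1).

∂_2: C_2 → C_1 maps a triangle to the signed sum of its edges. For instance
  ∂ABD = BD − AD + AB,
  ∂BEF = EF − BF + BE.
The 9×6 boundary matrix has rank 5 and Smith normal form diag(1,1,1,1,1).

From H_k ≅ ker(∂_k) / im(∂_{k+1}) we obtain:

  H_0: rank C_0 − rank ∂_1 = 5 − 4 = 1, and the invariant factors of ∂_1 are all 1, so H_0 ≅ Z.
  H_1: rank ker ∂_1 − rank ∂_2 = (9 − 4) − 5 = 0, and the invariant factors of ∂_2 are all 1, so H_1 ≅ 0.
  H_2: rank ker ∂_2 − rank ∂_3 = (6 − 5) − 0 = 1, and there is no ∂_3, so H_2 ≅ Z.

H_0 ≅ Z,  H_1 = 0,  H_2 ≅ Z.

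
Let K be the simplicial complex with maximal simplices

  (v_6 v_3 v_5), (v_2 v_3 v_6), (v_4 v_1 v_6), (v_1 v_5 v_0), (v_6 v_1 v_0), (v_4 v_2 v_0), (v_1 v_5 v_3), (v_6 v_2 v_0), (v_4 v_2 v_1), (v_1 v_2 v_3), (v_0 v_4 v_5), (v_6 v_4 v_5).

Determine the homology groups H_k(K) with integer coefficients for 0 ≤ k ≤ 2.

H_0 ≅ Z,  H_1 ≅ Z/2,  H_2 = 0.

Order the vertices as v_0 < v_1 < v_2 < v_3 < v_4 < v_5 < v_6. Listing each simplex with vertices in this order, K has dimension 2 with simplices:

  0-simplices (7): [v_0], [v_1], [v_2], [v_3], [v_4], [v_5], [v_6]
  1-simplices (18): (18 of them)
  2-simplices (12): (12 of them)

Hence C_0 ≅ Z^7, C_1 ≅ Z^18, C_2 ≅ Z^12.

The boundary map ∂_1: C_1 → C_0 is given by ∂[p,q] = [q] − [p].
As a 7×18 matrix over Z this has rank 6, with invariant factors (1,1,1,1,1,1).

∂_2: C_2 → C_1 maps a triangle to the signed sum of its edges. For instance
  ∂[v_4,v_5,v_6] = [v_5,v_6] − [v_4,v_6] + [v_4,v_5],
  ∂[v_0,v_4,v_5] = [v_4,v_5] − [v_0,v_5] + [v_0,v_4].
This gives a 18×12 integer matrix of rank 12; reducing to Smith normal form yields diagonal entries (1,1,1,1,1,1,1,1,1,1,1,2).

Computing H_k = (kernel of ∂_k) / (image of ∂_{k+1}):

  H_0: rank C_0 − rank ∂_1 = 7 − 6 = 1, and the invariant factors of ∂_1 are all 1, so H_0 = Z.
  H_1: rank ker ∂_1 − rank ∂_2 = (18 − 6) − 12 = 0, and ∂_2 has invariant factor 2 > 1, so H_1 = Z/2.
  H_2: rank ker ∂_2 − rank ∂_3 = (12 − 12) − 0 = 0, and there is no ∂_3, so H_2 = 0.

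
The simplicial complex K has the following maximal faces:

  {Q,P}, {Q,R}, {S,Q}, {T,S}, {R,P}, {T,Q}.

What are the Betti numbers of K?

We work with the vertex ordering P < Q < R < S < T. The simplices of K, each written with vertices in increasing order, are:

  0-simplices (5): P, Q, R, S, T
  1-simplices (6): PQ, PR, QR, QS, QT, ST

Hence C_0 ≅ Z^5, C_1 ≅ Z^6.

∂_1: C_1 → C_0 is given by ∂[p,q] = [q] − [p]. For instance
  ∂PR = R − P.
The resulting 5×6 matrix has rank 4, and its Smith normal form has invariant factors (1,1,1,1).

Computing H_k = (kernel of ∂_k) / (image of ∂_{k+1}):

  H_0: rank C_0 − rank ∂_1 = 5 − 4 = 1, and the invariant factors of ∂_1 are all 1, so H_0 = Z.
  H_1: rank ker ∂_1 − rank ∂_2 = (6 − 4) − 0 = 2, and there is no ∂_2, so H_1 = Z^2.

As a check, the Euler characteristic is 5 − 6 = -1, which agrees with 1 − 2 = -1.

Hence the Betti numbers are b_0 = 1, b_1 = 2.

b_0 = 1, b_1 = 2.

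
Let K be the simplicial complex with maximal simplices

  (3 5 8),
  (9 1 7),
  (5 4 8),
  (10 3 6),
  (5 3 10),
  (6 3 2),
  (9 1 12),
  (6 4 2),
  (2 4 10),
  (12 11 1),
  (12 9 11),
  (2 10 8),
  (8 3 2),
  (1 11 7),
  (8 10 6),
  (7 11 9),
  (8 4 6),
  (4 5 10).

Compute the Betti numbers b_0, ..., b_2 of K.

b_0 = 2, b_1 = 0, b_2 = 1.

Fix the vertex order 1 < 2 < 3 < 4 < 5 < 6 < 7 < 8 < 9 < 10 < 11 < 12 and write every simplex with vertices in increasing order. Then dim K = 2 and the simplices of K are:

  0-simplices (12): [1], [2], [3], [4], [5], [6], [7], [8], [9], [10], [11], [12]
  1-simplices (27): (27 of them)
  2-simplices (18): (18 of them)

so the chain groups are C_0 ≅ Z^12, C_1 ≅ Z^27, C_2 ≅ Z^18.

∂_1: C_1 → C_0 is given by ∂[p,q] = [q] − [p]. For instance
  ∂[5,10] = [10] − [5].
The 12×27 boundary matrix has rank 10 and Smith normal form diag(1,1,1,1,1,1,1,1,1,1).

∂_2: C_2 → C_1 maps a triangle to the signed sum of its edges. For instance
  ∂[1,7,11] = [7,11] − [1,11] + [1,7],
  ∂[4,5,10] = [5,10] − [4,10] + [4,5].
The 27×18 boundary matrix has rank 17 and Smith normal form diag(1,1,1,1,1,1,1,1,1,1,1,1,1,1,1,1,2).

From H_k ≅ ker(∂_k) / im(∂_{k+1}) we obtain:

  H_0: rank C_0 − rank ∂_1 = 12 − 10 = 2, and the invariant factors of ∂_1 are all 1, so H_0 ≅ Z^2.
  H_1: rank ker ∂_1 − rank ∂_2 = (27 − 10) − 17 = 0, and ∂_2 has invariant factor 2 > 1, so H_1 ≅ Z/2.
  H_2: rank ker ∂_2 − rank ∂_3 = (18 − 17) − 0 = 1, and there is no ∂_3, so H_2 ≅ Z.

Hence the Betti numbers are b_0 = 2, b_1 = 0, b_2 = 1.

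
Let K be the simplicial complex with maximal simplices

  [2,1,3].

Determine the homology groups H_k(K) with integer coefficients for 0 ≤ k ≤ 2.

Take the total order 1 < 2 < 3 on the vertex set. Then K (dimension 2) consists of the simplices:

  0-simplices (3): [1], [2], [3]
  1-simplices (3): [1,2], [1,3], [2,3]
  2-simplices (1): [1,2,3]

Hence C_0 ≅ Z^3, C_1 ≅ Z^3, C_2 ≅ Z^1.

Boundary ∂_1: C_1 → C_0 maps an edge to its endpoints' difference, ∂[p,q] = q − p. For instance
  ∂[1,2] = [2] − [1].
As a 3×3 matrix over Z this has rank 2, with invariant factors (1,1).

∂_2: C_2 → C_1 acts by ∂[p,q,r] = [q,r] − [p,r] + [p,q]. For instance
  ∂[1,2,3] = [2,3] − [1,3] + [1,2].
The 3×1 boundary matrix has rank 1 and Smith normal form diag(1).

Now H_k = ker ∂_k / im ∂_{k+1}, so:

  H_0: rank C_0 − rank ∂_1 = 3 − 2 = 1, and the invariant factors of ∂_1 are all 1, so H_0 ≅ Z.
  H_1: rank ker ∂_1 − rank ∂_2 = (3 − 2) − 1 = 0, and the invariant factors of ∂_2 are all 1, so H_1 ≅ 0.
  H_2: rank ker ∂_2 − rank ∂_3 = (1 − 1) − 0 = 0, and there is no ∂_3, so H_2 ≅ 0.

(K is a triangulation of the 2-simplex.)

H_0 = Z,  H_1 = 0,  H_2 = 0.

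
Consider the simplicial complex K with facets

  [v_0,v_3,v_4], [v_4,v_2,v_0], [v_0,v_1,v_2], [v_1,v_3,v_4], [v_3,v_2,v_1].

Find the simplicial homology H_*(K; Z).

H_0 = Z,  H_1 = Z,  H_2 = 0.

Take the total order v_0 < v_1 < v_2 < v_3 < v_4 on the vertex set. Then K (dimension 2) consists of the simplices:

  0-simplices (5): [v_0], [v_1], [v_2], [v_3], [v_4]
  1-simplices (10): [v_0,v_1], [v_0,v_2], [v_0,v_3], [v_0,v_4], [v_1,v_2], [v_1,v_3], [v_1,v_4], [v_2,v_3], [v_2,v_4], [v_3,v_4]
  2-simplices (5): [v_0,v_1,v_2], [v_0,v_2,v_4], [v_0,v_3,v_4], [v_1,v_2,v_3], [v_1,v_3,v_4]

so the chain groups are C_0 ≅ Z^5, C_1 ≅ Z^10, C_2 ≅ Z^5.

∂_1: C_1 → C_0 sends each edge [p,q] (with p < q) to q − p. For instance
  ∂[v_0,v_4] = [v_4] − [v_0].
This gives a 5×10 integer matrix of rank 4; reducing to Smith normal form yields diagonal entries (1,1,1,1).

∂_2: C_2 → C_1 maps a triangle to the signed sum of its edges. For instance
  ∂[v_0,v_1,v_2] = [v_1,v_2] − [v_0,v_2] + [v_0,v_1],
  ∂[v_0,v_2,v_4] = [v_2,v_4] − [v_0,v_4] + [v_0,v_2].
This gives a 10×5 integer matrix of rank 5; reducing to Smith normal form yields diagonal entries (1,1,1,1,1).

Computing H_k = (kernel of ∂_k) / (image of ∂_{k+1}):

  H_0: rank C_0 − rank ∂_1 = 5 − 4 = 1, and the invariant factors of ∂_1 are all 1, so H_0 = Z.
  H_1: rank ker ∂_1 − rank ∂_2 = (10 − 4) − 5 = 1, and the invariant factors of ∂_2 are all 1, so H_1 = Z.
  H_2: rank ker ∂_2 − rank ∂_3 = (5 − 5) − 0 = 0, and there is no ∂_3, so H_2 = 0.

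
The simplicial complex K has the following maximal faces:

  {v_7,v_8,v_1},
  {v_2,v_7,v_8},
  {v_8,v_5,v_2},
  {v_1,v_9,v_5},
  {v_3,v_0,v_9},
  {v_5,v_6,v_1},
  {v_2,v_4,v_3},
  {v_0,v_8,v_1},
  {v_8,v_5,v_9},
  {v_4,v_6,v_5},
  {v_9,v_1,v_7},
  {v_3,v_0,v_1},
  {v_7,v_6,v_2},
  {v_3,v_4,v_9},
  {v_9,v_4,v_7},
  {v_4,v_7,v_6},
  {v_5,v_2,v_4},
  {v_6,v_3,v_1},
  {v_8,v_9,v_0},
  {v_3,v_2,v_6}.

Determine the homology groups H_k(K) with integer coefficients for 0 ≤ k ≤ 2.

Take the total order v_0 < v_1 < v_2 < v_3 < v_4 < v_5 < v_6 < v_7 < v_8 < v_9 on the vertex set. Then K (dimension 2) consists of the simplices:

  0-simplices (10): [v_0], [v_1], [v_2], [v_3], [v_4], [v_5], [v_6], [v_7], [v_8], [v_9]
  1-simplices (30): (30 of them)
  2-simplices (20): (20 of them)

so the chain groups are C_0 ≅ Z^10, C_1 ≅ Z^30, C_2 ≅ Z^20.

The boundary map ∂_1: C_1 → C_0 maps an edge to its endpoints' difference, ∂[p,q] = q − p.
The resulting 10×30 matrix has rank 9, and its Smith normal form has invariant factors (1,1,1,1,1,1,1,1,1).

Boundary ∂_2: C_2 → C_1 maps a triangle to the signed sum of its edges. For instance
  ∂[v_0,v_8,v_9] = [v_8,v_9] − [v_0,v_9] + [v_0,v_8],
  ∂[v_1,v_5,v_6] = [v_5,v_6] − [v_1,v_6] + [v_1,v_5].
The resulting 30×20 matrix has rank 20, and its Smith normal form has invariant factors (1,1,1,1,1,1,1,1,1,1,1,1,1,1,1,1,1,1,1,2).

Reading off H_k = ker ∂_k / im ∂_{k+1}:

  H_0: rank C_0 − rank ∂_1 = 10 − 9 = 1, and the invariant factors of ∂_1 are all 1, so H_0 ≅ Z.
  H_1: rank ker ∂_1 − rank ∂_2 = (30 − 9) − 20 = 1, and ∂_2 has invariant factor 2 > 1, so H_1 ≅ Z × Z/2.
  H_2: rank ker ∂_2 − rank ∂_3 = (20 − 20) − 0 = 0, and there is no ∂_3, so H_2 ≅ 0.

H_0 ≅ Z,  H_1 ≅ Z × Z/2,  H_2 = 0.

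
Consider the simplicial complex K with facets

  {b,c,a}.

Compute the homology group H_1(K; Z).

Order the vertices as a < b < c. Listing each simplex with vertices in this order, K has dimension 2 with simplices:

  0-simplices (3): a, b, c
  1-simplices (3): ab, ac, bc
  2-simplices (1): abc

giving chain groups C_0 ≅ Z^3, C_1 ≅ Z^3, C_2 ≅ Z^1.

∂_1: C_1 → C_0 maps an edge to its endpoints' difference, ∂[p,q] = q − p. For instance
  ∂bc = c − b.
This gives a 3×3 integer matrix of rank 2; reducing to Smith normal form yields diagonal entries (1,1).

∂_2: C_2 → C_1 acts by ∂[p,q,r] = [q,r] − [p,r] + [p,q]. For instance
  ∂abc = bc − ac + ab.
The resulting 3×1 matrix has rank 1, and its Smith normal form has invariant factors (1).

From H_k ≅ ker(∂_k) / im(∂_{k+1}) we obtain:

  H_1: rank ker ∂_1 − rank ∂_2 = (3 − 2) − 1 = 0, and the invariant factors of ∂_2 are all 1, so H_1 ≅ 0.

(K is a triangulation of the 2-simplex.)

H_1 ≅ 0.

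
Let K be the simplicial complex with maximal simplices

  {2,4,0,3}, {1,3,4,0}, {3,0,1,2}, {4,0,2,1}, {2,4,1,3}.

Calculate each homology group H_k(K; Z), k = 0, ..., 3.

H_0 ≅ Z,  H_1 = 0,  H_2 = 0,  H_3 ≅ Z.

Order the vertices as 0 < 1 < 2 < 3 < 4. Listing each simplex with vertices in this order, K has dimension 3 with simplices:

  0-simplices (5): [0], [1], [2], [3], [4]
  1-simplices (10): [0,1], [0,2], [0,3], [0,4], [1,2], [1,3], [1,4], [2,3], [2,4], [3,4]
  2-simplices (10): [0,1,2], [0,1,3], [0,1,4], [0,2,3], [0,2,4], [0,3,4], [1,2,3], [1,2,4], [1,3,4], [2,3,4]
  3-simplices (5): [0,1,2,3], [0,1,2,4], [0,1,3,4], [0,2,3,4], [1,2,3,4]

giving chain groups C_0 ≅ Z^5, C_1 ≅ Z^10, C_2 ≅ Z^10, C_3 ≅ Z^5.

∂_1: C_1 → C_0 sends each edge [p,q] (with p < q) to q − p. For instance
  ∂[0,3] = [3] − [0].
The resulting 5×10 matrix has rank 4, and its Smith normal form has invariant factors (1,1,1,1).

Boundary ∂_2: C_2 → C_1 acts by ∂[p,q,r] = [q,r] − [p,r] + [p,q]. For instance
  ∂[0,2,4] = [2,4] − [0,4] + [0,2],
  ∂[1,3,4] = [3,4] − [1,4] + [1,3].
The resulting 10×10 matrix has rank 6, and its Smith normal form has invariant factors (1,1,1,1,1,1).

The boundary map ∂_3: C_3 → C_2 sends each 3-simplex σ to the alternating sum Σ_i (−1)^i (σ with its i-th vertex removed). For instance
  ∂[0,1,2,3] = [1,2,3] − [0,2,3] + [0,1,3] − [0,1,2],
  ∂[1,2,3,4] = [2,3,4] − [1,3,4] + [1,2,4] − [1,2,3].
The resulting 10×5 matrix has rank 4, and its Smith normal form has invariant factors (1,1,1,1).

From H_k ≅ ker(∂_k) / im(∂_{k+1}) we obtain:

  H_0: rank C_0 − rank ∂_1 = 5 − 4 = 1, and the invariant factors of ∂_1 are all 1, so H_0 = Z.
  H_1: rank ker ∂_1 − rank ∂_2 = (10 − 4) − 6 = 0, and the invariant factors of ∂_2 are all 1, so H_1 = 0.
  H_2: rank ker ∂_2 − rank ∂_3 = (10 − 6) − 4 = 0, and the invariant factors of ∂_3 are all 1, so H_2 = 0.
  H_3: rank ker ∂_3 − rank ∂_4 = (5 − 4) − 0 = 1, and there is no ∂_4, so H_3 = Z.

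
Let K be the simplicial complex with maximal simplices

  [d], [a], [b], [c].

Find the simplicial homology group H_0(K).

H_0 ≅ Z^4.

We work with the vertex ordering a < b < c < d. The simplices of K, each written with vertices in increasing order, are:

  0-simplices (4): a, b, c, d

giving chain groups C_0 ≅ Z^4.

Now H_k = ker ∂_k / im ∂_{k+1}, so:

  H_0: rank C_0 − rank ∂_1 = 4 − 0 = 4, and there is no ∂_1, so H_0 ≅ Z^4.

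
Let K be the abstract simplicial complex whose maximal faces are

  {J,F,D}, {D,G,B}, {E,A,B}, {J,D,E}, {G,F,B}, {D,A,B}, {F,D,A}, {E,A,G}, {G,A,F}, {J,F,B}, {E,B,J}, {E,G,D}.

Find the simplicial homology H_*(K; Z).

Take the total order A < B < D < E < F < G < J on the vertex set. Then K (dimension 2) consists of the simplices:

  0-simplices (7): A, B, D, E, F, G, J
  1-simplices (18): AB, AD, AE, AF, AG, BD, BE, BF, BG, BJ, DE, DF, DG, DJ, EG, EJ, FG, FJ
  2-simplices (12): ABD, ABE, ADF, AEG, AFG, BDG, BEJ, BFG, BFJ, DEG, DEJ, DFJ

so the chain groups are C_0 ≅ Z^7, C_1 ≅ Z^18, C_2 ≅ Z^12.

The boundary map ∂_1: C_1 → C_0 sends each edge [p,q] (with p < q) to q − p. For instance
  ∂DE = E − D.
The resulting 7×18 matrix has rank 6, and its Smith normal form has invariant factors (1,1,1,1,1,1).

Boundary ∂_2: C_2 → C_1 sends each 2-simplex [p,q,r] to [q,r] − [p,r] + [p,q]. For instance
  ∂ADF = DF − AF + AD,
  ∂AFG = FG − AG + AF.
The resulting 18×12 matrix has rank 12, and its Smith normal form has invariant factors (1,1,1,1,1,1,1,1,1,1,1,2).

Computing H_k = (kernel of ∂_k) / (image of ∂_{k+1}):

  H_0: rank C_0 − rank ∂_1 = 7 − 6 = 1, and the invariant factors of ∂_1 are all 1, so H_0 = Z.
  H_1: rank ker ∂_1 − rank ∂_2 = (18 − 6) − 12 = 0, and ∂_2 has invariant factor 2 > 1, so H_1 = Z/2Z.
  H_2: rank ker ∂_2 − rank ∂_3 = (12 − 12) − 0 = 0, and there is no ∂_3, so H_2 = 0.

As a check, the Euler characteristic is 7 − 18 + 12 = 1, which agrees with 1 − 0 + 0 = 1.
(K is a triangulation of the real projective plane RP^2.)

H_0 = Z,  H_1 = Z/2Z,  H_2 = 0.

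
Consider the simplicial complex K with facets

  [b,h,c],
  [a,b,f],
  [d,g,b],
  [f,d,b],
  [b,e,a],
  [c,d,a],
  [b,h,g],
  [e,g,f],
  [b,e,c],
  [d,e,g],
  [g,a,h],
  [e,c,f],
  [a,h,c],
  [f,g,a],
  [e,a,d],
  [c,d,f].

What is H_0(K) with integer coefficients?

H_0 ≅ Z.

Order the vertices as a < b < c < d < e < f < g < h. Listing each simplex with vertices in this order, K has dimension 2 with simplices:

  0-simplices (8): a, b, c, d, e, f, g, h
  1-simplices (24): ab, ac, ad, ae, af, ag, ah, bc, bd, be, bf, bg, bh, cd, ce, cf, ch, de, df, dg, ef, eg, fg, gh
  2-simplices (16): abe, abf, acd, ach, ade, afg, agh, bce, bch, bdf, bdg, bgh, cdf, cef, deg, efg

Hence C_0 ≅ Z^8, C_1 ≅ Z^24, C_2 ≅ Z^16.

Boundary ∂_1: C_1 → C_0 maps an edge to its endpoints' difference, ∂[p,q] = q − p. For instance
  ∂bh = h − b.
As a 8×24 matrix over Z this has rank 7, with invariant factors (1,1,1,1,1,1,1).

∂_2: C_2 → C_1 maps a triangle to the signed sum of its edges. For instance
  ∂deg = eg − dg + de,
  ∂ade = de − ae + ad.
As a 24×16 matrix over Z this has rank 15, with invariant factors (1,1,1,1,1,1,1,1,1,1,1,1,1,1,1).

From H_k ≅ ker(∂_k) / im(∂_{k+1}) we obtain:

  H_0: rank C_0 − rank ∂_1 = 8 − 7 = 1, and the invariant factors of ∂_1 are all 1, so H_0 ≅ Z.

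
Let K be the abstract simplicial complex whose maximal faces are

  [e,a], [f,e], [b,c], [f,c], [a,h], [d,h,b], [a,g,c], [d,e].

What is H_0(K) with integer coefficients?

H_0 ≅ Z.

Fix the vertex order a < b < c < d < e < f < g < h and write every simplex with vertices in increasing order. Then dim K = 2 and the simplices of K are:

  0-simplices (8): a, b, c, d, e, f, g, h
  1-simplices (12): ac, ae, ag, ah, bc, bd, bh, cf, cg, de, dh, ef
  2-simplices (2): acg, bdh

giving chain groups C_0 ≅ Z^8, C_1 ≅ Z^12, C_2 ≅ Z^2.

Boundary ∂_1: C_1 → C_0 maps an edge to its endpoints' difference, ∂[p,q] = q − p. For instance
  ∂bc = c − b.
This gives a 8×12 integer matrix of rank 7; reducing to Smith normal form yields diagonal entries (1,1,1,1,1,1,1).

The boundary map ∂_2: C_2 → C_1 sends each 2-simplex [p,q,r] to [q,r] − [p,r] + [p,q]. For instance
  ∂bdh = dh − bh + bd,
  ∂acg = cg − ag + ac.
The resulting 12×2 matrix has rank 2, and its Smith normal form has invariant factors (1,1).

Reading off H_k = ker ∂_k / im ∂_{k+1}:

  H_0: rank C_0 − rank ∂_1 = 8 − 7 = 1, and the invariant factors of ∂_1 are all 1, so H_0 ≅ Z.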